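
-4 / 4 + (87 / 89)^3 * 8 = 4563055 / 704969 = 6.47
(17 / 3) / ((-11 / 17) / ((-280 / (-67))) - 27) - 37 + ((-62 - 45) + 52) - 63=-60185425 / 387771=-155.21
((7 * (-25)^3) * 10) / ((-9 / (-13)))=-14218750 / 9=-1579861.11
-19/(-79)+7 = 572/79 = 7.24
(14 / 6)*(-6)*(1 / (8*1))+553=2205 / 4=551.25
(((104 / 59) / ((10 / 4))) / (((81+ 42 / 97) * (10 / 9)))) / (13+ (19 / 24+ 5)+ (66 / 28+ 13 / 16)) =0.00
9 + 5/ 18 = 167/ 18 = 9.28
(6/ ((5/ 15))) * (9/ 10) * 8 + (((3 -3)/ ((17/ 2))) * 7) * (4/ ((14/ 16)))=648/ 5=129.60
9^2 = 81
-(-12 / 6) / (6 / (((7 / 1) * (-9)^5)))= -137781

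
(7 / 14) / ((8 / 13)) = 13 / 16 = 0.81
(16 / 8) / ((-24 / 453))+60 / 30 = -143 / 4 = -35.75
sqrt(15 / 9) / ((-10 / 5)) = -sqrt(15) / 6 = -0.65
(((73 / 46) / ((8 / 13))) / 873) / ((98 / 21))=949 / 1499232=0.00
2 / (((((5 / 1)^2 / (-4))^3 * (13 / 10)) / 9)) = -2304 / 40625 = -0.06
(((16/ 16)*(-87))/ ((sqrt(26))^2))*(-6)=261/ 13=20.08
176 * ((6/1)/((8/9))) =1188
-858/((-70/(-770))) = -9438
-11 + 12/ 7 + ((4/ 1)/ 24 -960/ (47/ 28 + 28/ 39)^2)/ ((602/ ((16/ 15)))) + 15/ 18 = -1623072515383/ 185530985010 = -8.75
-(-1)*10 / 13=10 / 13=0.77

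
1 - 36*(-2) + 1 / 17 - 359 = -4861 / 17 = -285.94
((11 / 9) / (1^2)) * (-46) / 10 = -253 / 45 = -5.62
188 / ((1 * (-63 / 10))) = -1880 / 63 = -29.84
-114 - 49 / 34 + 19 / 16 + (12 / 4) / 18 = -93095 / 816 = -114.09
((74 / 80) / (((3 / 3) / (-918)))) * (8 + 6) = -118881 / 10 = -11888.10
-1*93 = -93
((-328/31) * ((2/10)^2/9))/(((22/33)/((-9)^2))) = -4428/775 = -5.71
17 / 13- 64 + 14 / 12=-4799 / 78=-61.53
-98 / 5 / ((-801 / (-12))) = -392 / 1335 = -0.29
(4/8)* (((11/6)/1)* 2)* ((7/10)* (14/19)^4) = 739508/1954815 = 0.38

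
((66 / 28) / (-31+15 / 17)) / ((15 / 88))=-2057 / 4480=-0.46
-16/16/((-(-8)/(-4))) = 1/2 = 0.50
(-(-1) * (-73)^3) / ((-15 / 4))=1556068 / 15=103737.87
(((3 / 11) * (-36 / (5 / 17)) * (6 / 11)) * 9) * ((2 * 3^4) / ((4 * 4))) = -1003833 / 605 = -1659.23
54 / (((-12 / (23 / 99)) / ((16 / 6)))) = -92 / 33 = -2.79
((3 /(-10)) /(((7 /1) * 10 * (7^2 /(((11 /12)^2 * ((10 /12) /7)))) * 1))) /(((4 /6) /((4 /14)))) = -121 /32269440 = -0.00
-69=-69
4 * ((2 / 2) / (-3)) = -4 / 3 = -1.33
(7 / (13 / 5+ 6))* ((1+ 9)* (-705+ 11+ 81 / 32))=-3872225 / 688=-5628.23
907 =907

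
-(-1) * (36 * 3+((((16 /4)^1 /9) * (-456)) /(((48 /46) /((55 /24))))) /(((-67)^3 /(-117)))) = 194581969 /1804578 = 107.83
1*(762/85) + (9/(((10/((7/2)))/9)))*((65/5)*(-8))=-249852/85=-2939.44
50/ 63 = 0.79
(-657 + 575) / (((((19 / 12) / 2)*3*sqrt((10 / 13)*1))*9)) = -328*sqrt(130) / 855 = -4.37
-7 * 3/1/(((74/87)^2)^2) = -1203084981/29986576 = -40.12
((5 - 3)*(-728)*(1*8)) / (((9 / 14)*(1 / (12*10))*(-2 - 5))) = 931840 / 3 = 310613.33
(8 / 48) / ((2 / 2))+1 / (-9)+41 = 739 / 18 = 41.06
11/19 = 0.58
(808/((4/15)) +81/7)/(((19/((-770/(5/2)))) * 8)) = -234201/38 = -6163.18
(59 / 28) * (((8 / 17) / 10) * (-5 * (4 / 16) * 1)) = -59 / 476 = -0.12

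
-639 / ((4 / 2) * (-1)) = 639 / 2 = 319.50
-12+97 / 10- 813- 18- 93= -9263 / 10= -926.30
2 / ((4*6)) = 1 / 12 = 0.08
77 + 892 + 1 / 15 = 14536 / 15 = 969.07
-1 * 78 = -78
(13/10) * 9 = 117/10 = 11.70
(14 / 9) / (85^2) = 0.00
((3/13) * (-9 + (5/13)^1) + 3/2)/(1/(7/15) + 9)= -385/8788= -0.04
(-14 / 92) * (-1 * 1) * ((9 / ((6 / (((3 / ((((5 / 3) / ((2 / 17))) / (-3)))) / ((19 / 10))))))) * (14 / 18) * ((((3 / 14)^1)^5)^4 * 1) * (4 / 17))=-31381059609 / 53911811134823946140254208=-0.00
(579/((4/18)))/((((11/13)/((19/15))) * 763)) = 429039/83930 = 5.11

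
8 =8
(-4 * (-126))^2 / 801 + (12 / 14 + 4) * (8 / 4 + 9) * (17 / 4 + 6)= 1077499 / 1246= 864.77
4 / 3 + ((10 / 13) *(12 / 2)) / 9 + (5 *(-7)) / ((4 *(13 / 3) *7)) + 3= 237 / 52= 4.56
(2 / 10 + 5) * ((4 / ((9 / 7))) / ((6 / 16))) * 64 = 2761.01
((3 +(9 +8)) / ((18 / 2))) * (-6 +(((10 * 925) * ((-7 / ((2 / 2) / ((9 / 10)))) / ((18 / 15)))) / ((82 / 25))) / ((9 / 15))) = -20239295 / 369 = -54849.04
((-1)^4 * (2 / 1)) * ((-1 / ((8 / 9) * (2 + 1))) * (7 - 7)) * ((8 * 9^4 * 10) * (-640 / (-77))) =0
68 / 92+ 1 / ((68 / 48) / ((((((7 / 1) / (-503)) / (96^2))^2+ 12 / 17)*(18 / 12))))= 11796394730343127 / 7935495979401216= 1.49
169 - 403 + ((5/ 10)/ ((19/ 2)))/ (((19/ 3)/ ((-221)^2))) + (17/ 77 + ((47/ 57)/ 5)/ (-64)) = 4592484839/ 26685120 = 172.10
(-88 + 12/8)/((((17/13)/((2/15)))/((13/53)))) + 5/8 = -166321/108120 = -1.54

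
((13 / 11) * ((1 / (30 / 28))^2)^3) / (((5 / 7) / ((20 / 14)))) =195767936 / 125296875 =1.56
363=363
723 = 723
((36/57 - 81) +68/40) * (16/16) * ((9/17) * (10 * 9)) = -1210707/323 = -3748.32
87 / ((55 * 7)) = 87 / 385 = 0.23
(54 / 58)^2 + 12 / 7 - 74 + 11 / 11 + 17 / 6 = -2387257 / 35322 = -67.59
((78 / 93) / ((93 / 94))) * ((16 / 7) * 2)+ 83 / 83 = 98389 / 20181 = 4.88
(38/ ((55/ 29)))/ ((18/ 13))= 7163/ 495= 14.47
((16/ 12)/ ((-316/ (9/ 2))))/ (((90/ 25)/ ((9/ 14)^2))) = -135/ 61936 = -0.00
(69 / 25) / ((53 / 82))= 5658 / 1325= 4.27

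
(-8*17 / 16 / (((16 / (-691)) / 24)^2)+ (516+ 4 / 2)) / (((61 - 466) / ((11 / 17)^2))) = 8839104329 / 936360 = 9439.86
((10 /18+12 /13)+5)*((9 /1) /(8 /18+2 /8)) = 27288 /325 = 83.96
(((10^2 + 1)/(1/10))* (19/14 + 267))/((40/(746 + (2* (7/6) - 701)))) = 26941447/84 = 320731.51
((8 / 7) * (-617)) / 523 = -4936 / 3661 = -1.35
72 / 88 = 9 / 11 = 0.82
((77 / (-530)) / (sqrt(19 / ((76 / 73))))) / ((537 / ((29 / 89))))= -2233 * sqrt(73) / 924555585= -0.00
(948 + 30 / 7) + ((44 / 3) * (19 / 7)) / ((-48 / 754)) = 5885 / 18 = 326.94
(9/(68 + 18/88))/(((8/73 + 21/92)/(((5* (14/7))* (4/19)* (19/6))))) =17730240/6809269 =2.60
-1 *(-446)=446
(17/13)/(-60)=-17/780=-0.02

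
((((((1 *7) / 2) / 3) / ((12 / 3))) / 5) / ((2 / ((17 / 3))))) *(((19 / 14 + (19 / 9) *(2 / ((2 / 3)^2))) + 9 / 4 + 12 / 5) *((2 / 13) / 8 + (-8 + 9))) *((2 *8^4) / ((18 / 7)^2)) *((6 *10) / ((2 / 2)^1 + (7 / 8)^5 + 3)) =7731028164608 / 179672985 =43028.33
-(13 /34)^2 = -0.15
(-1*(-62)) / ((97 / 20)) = 1240 / 97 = 12.78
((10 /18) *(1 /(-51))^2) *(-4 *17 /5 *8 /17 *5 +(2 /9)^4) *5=-5248400 /153586449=-0.03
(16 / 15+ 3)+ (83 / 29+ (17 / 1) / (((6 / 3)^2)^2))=55619 / 6960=7.99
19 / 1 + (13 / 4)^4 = 33425 / 256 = 130.57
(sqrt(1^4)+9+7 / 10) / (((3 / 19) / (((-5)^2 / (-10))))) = -2033 / 12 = -169.42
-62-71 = -133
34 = 34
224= 224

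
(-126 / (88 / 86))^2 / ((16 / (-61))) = -447659541 / 7744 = -57807.28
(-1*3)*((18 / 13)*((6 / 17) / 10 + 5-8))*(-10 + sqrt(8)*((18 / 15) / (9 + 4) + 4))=-27216 / 221 + 7239456*sqrt(2) / 71825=19.39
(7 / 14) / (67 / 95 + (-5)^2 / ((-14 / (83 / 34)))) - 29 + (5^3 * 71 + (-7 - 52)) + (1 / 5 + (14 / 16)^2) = 464652580517 / 52874560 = 8787.83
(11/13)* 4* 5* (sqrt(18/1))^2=3960/13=304.62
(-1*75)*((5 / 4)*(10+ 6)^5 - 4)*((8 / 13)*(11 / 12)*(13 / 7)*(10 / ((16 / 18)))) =-8110055250 / 7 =-1158579321.43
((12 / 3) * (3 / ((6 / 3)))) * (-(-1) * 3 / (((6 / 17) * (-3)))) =-17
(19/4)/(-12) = -19/48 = -0.40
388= 388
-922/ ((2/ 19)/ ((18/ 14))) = -78831/ 7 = -11261.57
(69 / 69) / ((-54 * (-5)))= 0.00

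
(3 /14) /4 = 3 /56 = 0.05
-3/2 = -1.50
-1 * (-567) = 567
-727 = -727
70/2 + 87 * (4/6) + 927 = 1020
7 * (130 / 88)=10.34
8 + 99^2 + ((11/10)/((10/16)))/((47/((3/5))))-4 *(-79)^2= -89035493/5875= -15154.98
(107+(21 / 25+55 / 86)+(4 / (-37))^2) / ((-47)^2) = 319327639 / 6501860150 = 0.05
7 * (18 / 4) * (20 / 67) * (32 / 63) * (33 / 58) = 2.72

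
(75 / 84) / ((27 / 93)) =775 / 252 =3.08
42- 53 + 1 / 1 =-10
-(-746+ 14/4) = 1485/2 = 742.50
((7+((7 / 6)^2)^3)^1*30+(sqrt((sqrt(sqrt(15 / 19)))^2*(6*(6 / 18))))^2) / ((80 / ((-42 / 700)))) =-444241 / 2073600 -3*sqrt(285) / 38000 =-0.22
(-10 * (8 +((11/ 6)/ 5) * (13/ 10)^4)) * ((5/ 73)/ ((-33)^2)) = -2714171/ 476982000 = -0.01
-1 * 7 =-7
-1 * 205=-205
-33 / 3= -11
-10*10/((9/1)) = -100/9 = -11.11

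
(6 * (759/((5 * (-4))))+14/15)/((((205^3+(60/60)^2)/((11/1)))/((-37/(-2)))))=-2768821/516907560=-0.01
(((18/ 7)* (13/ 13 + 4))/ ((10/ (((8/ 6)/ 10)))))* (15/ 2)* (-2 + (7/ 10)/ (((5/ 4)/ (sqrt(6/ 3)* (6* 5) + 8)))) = 558/ 175 + 108* sqrt(2)/ 5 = 33.74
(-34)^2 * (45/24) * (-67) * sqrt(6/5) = -58089 * sqrt(30)/2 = -159083.28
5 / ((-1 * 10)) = -1 / 2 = -0.50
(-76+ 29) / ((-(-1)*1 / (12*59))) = -33276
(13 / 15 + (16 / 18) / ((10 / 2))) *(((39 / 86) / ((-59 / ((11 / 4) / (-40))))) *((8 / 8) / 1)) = 6721 / 12177600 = 0.00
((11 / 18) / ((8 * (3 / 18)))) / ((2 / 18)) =33 / 8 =4.12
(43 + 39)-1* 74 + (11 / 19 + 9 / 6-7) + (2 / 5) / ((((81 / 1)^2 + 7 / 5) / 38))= 960473 / 311714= 3.08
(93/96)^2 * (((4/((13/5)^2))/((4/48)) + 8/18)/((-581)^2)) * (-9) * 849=-2340785541/14604239104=-0.16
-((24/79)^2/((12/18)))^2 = -746496/38950081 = -0.02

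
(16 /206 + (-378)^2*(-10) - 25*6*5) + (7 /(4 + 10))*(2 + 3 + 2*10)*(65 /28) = -1429560.90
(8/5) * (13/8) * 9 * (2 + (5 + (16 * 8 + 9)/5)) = 20124/25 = 804.96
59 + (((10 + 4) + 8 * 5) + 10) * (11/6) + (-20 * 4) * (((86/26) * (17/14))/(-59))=2927921/16107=181.78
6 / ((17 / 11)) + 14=304 / 17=17.88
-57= -57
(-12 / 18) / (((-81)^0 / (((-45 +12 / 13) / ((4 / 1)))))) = 191 / 26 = 7.35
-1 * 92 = -92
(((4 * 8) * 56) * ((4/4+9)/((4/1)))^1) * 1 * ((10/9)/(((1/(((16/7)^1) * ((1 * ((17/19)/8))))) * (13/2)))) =435200/2223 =195.77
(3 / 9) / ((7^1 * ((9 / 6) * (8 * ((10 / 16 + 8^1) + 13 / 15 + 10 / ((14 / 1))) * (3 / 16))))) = 160 / 77157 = 0.00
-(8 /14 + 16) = -16.57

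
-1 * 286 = -286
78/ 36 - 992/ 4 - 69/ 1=-1889/ 6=-314.83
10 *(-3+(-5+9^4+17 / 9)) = 589940 / 9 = 65548.89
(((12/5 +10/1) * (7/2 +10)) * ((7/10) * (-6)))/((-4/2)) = 17577/50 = 351.54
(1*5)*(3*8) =120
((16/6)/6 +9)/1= 85/9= 9.44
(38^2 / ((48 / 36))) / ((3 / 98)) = 35378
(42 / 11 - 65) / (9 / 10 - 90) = 6730 / 9801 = 0.69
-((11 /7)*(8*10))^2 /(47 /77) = -8518400 /329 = -25891.79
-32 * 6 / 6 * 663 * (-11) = 233376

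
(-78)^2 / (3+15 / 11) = 1394.25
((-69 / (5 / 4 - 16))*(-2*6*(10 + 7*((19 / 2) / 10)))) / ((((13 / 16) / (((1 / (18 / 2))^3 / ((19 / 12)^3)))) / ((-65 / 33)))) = 3485696 / 4451491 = 0.78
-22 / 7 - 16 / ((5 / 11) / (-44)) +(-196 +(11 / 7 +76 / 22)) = 521553 / 385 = 1354.68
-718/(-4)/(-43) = -359/86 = -4.17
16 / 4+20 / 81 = 344 / 81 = 4.25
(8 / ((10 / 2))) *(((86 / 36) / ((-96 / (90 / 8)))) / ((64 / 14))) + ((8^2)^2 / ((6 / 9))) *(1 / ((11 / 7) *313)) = 131084233 / 10576896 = 12.39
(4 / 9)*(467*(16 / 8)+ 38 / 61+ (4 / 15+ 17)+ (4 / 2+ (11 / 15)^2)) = 52398064 / 123525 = 424.19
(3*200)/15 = 40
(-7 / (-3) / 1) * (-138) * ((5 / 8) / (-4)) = 805 / 16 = 50.31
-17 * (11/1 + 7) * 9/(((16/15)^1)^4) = -2127.40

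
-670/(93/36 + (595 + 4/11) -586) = -88440/1577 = -56.08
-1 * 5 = -5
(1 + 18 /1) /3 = 19 /3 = 6.33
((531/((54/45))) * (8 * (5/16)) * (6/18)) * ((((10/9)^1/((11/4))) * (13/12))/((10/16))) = 76700/297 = 258.25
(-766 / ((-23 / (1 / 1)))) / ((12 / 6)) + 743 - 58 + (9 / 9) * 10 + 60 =17748 / 23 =771.65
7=7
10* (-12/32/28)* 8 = -15/14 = -1.07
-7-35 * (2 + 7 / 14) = -189 / 2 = -94.50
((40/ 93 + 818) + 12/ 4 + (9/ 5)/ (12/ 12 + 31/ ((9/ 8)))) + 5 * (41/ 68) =6700231109/ 8126340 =824.51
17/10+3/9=61/30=2.03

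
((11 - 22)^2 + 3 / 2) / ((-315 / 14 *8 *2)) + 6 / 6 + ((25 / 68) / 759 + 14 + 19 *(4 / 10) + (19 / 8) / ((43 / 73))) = 3501039791 / 133158960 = 26.29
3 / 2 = 1.50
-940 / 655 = -188 / 131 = -1.44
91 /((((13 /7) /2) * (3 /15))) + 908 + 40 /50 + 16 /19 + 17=134581 /95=1416.64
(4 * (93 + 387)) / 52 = 480 / 13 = 36.92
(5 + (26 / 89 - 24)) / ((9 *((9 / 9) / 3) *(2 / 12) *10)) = -333 / 89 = -3.74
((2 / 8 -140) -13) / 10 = -611 / 40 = -15.28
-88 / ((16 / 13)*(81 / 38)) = -2717 / 81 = -33.54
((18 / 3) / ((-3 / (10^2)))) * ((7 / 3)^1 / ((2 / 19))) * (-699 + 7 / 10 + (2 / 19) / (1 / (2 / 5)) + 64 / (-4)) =9499630 / 3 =3166543.33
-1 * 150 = -150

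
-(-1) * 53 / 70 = 53 / 70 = 0.76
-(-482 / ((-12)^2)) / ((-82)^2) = 241 / 484128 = 0.00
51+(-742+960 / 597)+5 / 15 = -411368 / 597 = -689.06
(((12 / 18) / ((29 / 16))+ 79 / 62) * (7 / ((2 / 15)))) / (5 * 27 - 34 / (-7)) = 2169965 / 3520484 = 0.62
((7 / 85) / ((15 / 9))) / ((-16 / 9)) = -189 / 6800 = -0.03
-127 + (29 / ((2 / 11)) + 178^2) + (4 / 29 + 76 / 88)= 10117883 / 319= 31717.50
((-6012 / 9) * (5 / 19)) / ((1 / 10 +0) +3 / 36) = -200400 / 209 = -958.85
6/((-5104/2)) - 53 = -67631/1276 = -53.00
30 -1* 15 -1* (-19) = 34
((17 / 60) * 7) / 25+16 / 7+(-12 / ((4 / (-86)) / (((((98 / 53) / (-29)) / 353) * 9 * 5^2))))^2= 347127774475758593 / 3090910606570500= 112.31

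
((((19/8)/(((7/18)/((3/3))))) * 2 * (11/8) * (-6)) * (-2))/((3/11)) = 20691/28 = 738.96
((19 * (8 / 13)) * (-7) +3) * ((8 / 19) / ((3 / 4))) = -32800 / 741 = -44.26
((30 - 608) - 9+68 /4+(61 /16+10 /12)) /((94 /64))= -54274 /141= -384.92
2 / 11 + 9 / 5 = 109 / 55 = 1.98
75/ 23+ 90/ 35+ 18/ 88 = 42765/ 7084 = 6.04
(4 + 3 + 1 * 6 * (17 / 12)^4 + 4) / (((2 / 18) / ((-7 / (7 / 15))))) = -607685 / 128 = -4747.54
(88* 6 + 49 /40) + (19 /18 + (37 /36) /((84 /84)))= 63757 /120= 531.31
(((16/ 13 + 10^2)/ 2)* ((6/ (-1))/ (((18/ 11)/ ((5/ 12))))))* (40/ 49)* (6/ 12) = -25850/ 819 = -31.56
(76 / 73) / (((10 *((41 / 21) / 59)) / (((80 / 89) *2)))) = 1506624 / 266377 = 5.66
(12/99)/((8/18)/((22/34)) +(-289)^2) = 12/8268647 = 0.00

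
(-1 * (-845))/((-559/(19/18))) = -1.60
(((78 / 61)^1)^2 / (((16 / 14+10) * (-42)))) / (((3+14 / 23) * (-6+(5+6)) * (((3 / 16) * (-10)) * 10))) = 1196 / 115816125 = 0.00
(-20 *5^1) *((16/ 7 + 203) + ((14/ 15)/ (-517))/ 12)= -668635610/ 32571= -20528.56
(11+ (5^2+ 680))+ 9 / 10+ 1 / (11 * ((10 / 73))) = 39466 / 55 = 717.56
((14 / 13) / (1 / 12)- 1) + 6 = 233 / 13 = 17.92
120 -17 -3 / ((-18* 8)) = 4945 / 48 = 103.02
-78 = -78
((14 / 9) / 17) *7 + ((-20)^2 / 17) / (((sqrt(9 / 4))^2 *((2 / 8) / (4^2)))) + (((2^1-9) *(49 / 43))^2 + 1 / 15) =115298866 / 157165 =733.62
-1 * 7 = -7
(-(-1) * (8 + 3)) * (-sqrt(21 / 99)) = -sqrt(231) / 3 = -5.07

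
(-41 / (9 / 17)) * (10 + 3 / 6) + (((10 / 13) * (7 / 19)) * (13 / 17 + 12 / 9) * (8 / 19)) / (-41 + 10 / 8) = -61891467701 / 76111074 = -813.17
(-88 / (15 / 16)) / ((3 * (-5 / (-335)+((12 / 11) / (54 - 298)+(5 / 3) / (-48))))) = 1012791296 / 785525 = 1289.32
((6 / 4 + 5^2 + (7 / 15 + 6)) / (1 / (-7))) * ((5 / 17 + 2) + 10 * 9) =-3620729 / 170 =-21298.41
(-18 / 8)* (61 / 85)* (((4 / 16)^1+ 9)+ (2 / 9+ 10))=-42761 / 1360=-31.44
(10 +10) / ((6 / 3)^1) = 10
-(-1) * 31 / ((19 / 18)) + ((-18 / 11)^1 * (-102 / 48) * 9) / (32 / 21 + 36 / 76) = 30006981 / 666292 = 45.04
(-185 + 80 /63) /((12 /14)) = -214.35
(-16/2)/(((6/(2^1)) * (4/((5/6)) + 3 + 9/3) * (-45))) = 4/729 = 0.01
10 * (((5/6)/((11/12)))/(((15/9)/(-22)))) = -120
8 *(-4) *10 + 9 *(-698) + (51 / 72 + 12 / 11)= -1742453 / 264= -6600.20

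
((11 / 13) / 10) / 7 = 0.01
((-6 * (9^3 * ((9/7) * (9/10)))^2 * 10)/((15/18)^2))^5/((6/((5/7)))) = -1262097768938530562046019304127459232294259974347571696128/12068644671630859375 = -104576595241492087221327700000000000000.00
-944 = -944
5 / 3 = 1.67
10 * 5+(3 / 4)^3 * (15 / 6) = 6535 / 128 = 51.05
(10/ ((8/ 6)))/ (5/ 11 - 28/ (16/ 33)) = -330/ 2521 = -0.13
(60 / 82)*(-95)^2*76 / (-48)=-857375 / 82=-10455.79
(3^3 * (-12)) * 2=-648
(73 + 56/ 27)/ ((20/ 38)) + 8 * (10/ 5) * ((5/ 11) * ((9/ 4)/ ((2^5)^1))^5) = 454883247402907/ 3189013217280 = 142.64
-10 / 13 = -0.77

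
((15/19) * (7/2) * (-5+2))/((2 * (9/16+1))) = -2.65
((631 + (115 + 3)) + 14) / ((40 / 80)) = 1526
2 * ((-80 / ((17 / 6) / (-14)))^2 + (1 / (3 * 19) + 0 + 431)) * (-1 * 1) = -5162257904 / 16473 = -313376.91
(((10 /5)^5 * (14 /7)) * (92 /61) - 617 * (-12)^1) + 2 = 457654 /61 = 7502.52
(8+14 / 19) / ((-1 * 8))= -83 / 76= -1.09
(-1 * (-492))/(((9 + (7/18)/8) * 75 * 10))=11808/162875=0.07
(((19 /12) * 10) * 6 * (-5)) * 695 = -330125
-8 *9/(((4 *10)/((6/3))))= -18/5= -3.60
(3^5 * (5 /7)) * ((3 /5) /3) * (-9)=-2187 /7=-312.43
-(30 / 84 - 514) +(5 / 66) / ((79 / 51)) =513.69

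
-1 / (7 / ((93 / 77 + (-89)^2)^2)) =-372112200100 / 41503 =-8965910.90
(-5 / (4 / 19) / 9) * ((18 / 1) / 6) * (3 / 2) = -95 / 8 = -11.88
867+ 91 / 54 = 46909 / 54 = 868.69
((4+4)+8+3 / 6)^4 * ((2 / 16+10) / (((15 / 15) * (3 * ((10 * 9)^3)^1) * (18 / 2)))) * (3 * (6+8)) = 102487 / 64000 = 1.60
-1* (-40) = 40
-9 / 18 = -1 / 2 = -0.50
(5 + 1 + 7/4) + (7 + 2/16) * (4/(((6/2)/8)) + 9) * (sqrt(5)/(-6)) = 31/4 - 1121 * sqrt(5)/48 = -44.47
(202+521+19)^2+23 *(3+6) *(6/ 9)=550702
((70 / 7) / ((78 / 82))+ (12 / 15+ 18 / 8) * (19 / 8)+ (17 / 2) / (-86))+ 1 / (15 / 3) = 17.86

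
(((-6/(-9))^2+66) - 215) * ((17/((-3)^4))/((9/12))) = -90916/2187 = -41.57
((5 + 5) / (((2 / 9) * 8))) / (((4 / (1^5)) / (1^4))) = 45 / 32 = 1.41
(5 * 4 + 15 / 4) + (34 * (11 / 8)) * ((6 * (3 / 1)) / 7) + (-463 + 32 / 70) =-44601 / 140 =-318.58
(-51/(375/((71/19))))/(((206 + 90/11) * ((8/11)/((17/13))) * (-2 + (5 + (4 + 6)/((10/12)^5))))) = -12413995/81130631712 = -0.00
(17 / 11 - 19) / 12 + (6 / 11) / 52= -413 / 286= -1.44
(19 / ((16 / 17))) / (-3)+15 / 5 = -179 / 48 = -3.73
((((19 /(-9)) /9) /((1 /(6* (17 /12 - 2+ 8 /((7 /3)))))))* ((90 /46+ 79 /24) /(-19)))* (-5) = -3461915 /625968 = -5.53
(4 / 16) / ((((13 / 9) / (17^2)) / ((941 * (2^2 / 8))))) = 2447541 / 104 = 23534.05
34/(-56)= -17/28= -0.61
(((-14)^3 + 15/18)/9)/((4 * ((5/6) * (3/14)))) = -115213/270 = -426.71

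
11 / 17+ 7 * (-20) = -2369 / 17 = -139.35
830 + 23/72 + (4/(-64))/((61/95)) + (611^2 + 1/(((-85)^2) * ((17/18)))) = 403669808104487/1078894800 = 374151.22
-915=-915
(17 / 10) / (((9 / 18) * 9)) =17 / 45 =0.38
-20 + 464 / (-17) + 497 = 7645 / 17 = 449.71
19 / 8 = 2.38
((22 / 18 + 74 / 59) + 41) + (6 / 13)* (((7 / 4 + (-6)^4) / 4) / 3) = 5157365 / 55224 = 93.39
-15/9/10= -1/6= -0.17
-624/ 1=-624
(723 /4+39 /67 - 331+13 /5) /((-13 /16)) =788284 /4355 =181.01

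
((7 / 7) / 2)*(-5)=-5 / 2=-2.50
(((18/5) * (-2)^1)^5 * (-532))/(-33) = -10722668544/34375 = -311932.18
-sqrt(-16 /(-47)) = -4 *sqrt(47) /47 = -0.58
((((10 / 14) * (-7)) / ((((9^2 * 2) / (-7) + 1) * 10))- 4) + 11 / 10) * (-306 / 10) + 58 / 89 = 6118132 / 68975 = 88.70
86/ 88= 43/ 44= 0.98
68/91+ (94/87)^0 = 159/91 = 1.75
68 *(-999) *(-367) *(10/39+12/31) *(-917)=-5928818332248/403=-14711708020.47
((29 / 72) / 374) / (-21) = -29 / 565488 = -0.00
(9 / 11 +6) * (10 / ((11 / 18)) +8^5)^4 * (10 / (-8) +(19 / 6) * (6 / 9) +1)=7082598015130122503147200 / 483153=14659120434169140009.78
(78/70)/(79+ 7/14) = 26/1855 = 0.01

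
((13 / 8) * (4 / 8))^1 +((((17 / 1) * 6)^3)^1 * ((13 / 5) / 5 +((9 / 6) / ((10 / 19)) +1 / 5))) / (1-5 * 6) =-1515395599 / 11600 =-130637.55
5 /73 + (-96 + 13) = -6054 /73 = -82.93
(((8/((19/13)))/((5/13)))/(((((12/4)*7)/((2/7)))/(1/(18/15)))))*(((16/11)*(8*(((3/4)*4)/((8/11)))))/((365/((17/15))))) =367744/15291675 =0.02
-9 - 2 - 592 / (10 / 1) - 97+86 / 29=-164.23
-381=-381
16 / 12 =4 / 3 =1.33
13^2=169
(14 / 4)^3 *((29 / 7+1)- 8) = -245 / 2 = -122.50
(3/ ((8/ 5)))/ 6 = 5/ 16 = 0.31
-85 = -85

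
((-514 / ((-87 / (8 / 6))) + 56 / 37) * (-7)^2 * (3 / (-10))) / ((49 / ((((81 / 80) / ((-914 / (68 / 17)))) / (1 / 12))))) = 1836432 / 12259025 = 0.15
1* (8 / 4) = 2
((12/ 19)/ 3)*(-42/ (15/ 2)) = -112/ 95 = -1.18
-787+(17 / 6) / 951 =-4490605 / 5706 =-787.00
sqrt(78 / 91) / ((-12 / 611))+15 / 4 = 15 / 4 - 611*sqrt(42) / 84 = -43.39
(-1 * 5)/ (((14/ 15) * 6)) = -25/ 28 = -0.89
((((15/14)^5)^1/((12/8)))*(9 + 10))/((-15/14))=-320625/19208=-16.69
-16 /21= -0.76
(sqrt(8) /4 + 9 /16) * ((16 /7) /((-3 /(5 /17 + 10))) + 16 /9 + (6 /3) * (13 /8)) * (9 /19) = -1723 * sqrt(2) /2584 - 15507 /20672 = -1.69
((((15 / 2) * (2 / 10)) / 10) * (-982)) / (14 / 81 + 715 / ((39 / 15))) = -119313 / 222890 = -0.54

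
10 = 10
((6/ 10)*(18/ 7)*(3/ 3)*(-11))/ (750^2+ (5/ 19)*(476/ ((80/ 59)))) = -45144/ 1496495735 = -0.00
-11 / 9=-1.22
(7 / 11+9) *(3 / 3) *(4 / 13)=424 / 143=2.97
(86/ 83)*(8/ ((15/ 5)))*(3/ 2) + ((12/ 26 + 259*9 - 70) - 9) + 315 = 2774763/ 1079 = 2571.61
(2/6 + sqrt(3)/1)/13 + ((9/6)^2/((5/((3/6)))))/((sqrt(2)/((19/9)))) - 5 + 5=1/39 + sqrt(3)/13 + 19*sqrt(2)/80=0.49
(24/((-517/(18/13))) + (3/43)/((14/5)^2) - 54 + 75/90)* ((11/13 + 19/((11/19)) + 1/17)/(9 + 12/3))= -247151461398423/1790138914564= -138.06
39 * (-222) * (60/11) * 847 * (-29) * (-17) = -19719980280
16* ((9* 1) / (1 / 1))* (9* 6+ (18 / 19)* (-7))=129600 / 19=6821.05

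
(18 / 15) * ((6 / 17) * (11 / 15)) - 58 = -24518 / 425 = -57.69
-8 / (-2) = 4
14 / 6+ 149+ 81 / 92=42011 / 276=152.21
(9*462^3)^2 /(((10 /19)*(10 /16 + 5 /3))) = 16325971501309569792 /25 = 653038860052382791.68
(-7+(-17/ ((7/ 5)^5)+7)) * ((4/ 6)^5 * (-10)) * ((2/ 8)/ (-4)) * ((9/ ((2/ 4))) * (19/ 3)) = -40375000/ 1361367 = -29.66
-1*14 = -14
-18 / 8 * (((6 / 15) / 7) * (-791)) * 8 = 4068 / 5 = 813.60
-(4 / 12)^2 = -1 / 9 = -0.11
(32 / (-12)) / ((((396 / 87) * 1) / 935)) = -4930 / 9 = -547.78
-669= -669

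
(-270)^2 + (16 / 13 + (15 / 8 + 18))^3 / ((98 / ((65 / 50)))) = 73024.72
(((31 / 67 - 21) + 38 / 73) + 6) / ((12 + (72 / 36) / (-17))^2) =-0.10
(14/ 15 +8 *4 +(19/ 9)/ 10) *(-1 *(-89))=265487/ 90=2949.86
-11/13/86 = -0.01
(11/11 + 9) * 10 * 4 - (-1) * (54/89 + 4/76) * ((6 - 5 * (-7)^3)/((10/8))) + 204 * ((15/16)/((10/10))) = 10139743/6764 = 1499.07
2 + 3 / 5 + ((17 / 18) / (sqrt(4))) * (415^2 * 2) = 14639359 / 90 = 162659.54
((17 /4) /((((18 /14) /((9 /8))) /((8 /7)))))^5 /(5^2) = 1419857 /25600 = 55.46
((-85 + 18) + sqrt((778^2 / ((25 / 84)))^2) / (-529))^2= 2675985761264761 / 174900625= 15300035.44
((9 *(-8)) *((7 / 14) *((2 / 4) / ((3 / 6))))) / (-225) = 4 / 25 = 0.16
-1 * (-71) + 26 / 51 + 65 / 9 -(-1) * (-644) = -565.27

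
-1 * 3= -3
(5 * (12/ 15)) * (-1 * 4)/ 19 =-16/ 19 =-0.84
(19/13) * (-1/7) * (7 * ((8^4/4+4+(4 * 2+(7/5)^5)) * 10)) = -123663666/8125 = -15220.14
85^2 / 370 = 1445 / 74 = 19.53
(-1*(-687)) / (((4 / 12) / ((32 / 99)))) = 7328 / 11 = 666.18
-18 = -18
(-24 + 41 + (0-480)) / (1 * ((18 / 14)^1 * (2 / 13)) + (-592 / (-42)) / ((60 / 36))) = -210665 / 3938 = -53.50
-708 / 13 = -54.46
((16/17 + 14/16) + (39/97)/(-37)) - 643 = -312969693/488104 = -641.19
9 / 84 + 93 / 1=2607 / 28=93.11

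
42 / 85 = 0.49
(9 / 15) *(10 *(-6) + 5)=-33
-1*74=-74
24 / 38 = 12 / 19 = 0.63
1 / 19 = 0.05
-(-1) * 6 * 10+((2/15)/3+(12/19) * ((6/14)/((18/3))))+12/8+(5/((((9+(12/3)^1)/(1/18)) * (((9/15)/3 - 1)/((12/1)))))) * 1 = 4767038/77805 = 61.27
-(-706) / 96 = 353 / 48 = 7.35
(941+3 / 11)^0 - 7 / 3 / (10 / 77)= -509 / 30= -16.97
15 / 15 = 1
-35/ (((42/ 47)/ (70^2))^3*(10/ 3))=-15579938937500/ 9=-1731104326388.89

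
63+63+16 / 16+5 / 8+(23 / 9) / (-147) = 1350599 / 10584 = 127.61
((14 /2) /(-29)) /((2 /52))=-182 /29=-6.28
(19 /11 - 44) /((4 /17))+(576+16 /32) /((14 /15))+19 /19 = 67609 /154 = 439.02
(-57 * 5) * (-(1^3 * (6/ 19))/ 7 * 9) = 810/ 7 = 115.71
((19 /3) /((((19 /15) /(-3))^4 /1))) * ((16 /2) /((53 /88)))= 962280000 /363527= 2647.07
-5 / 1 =-5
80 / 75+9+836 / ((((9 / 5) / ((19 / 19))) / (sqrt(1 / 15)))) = 151 / 15+836 * sqrt(15) / 27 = 129.99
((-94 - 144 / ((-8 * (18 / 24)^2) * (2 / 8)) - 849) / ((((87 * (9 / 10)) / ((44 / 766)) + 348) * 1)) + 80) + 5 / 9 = 80.08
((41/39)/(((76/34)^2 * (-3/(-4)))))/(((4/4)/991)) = 11742359/42237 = 278.01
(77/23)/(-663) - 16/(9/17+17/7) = -1816325/335478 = -5.41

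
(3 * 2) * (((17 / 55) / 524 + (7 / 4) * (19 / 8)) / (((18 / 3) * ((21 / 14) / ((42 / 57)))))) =2236269 / 1095160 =2.04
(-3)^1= -3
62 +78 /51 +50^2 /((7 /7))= 43580 /17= 2563.53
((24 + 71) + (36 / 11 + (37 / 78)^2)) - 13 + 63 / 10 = 30717361 / 334620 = 91.80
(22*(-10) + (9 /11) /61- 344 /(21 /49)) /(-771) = 2058601 /1552023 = 1.33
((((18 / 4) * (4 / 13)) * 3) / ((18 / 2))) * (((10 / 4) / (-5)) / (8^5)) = -3 / 425984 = -0.00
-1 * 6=-6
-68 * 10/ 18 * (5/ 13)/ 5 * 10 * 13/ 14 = -1700/ 63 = -26.98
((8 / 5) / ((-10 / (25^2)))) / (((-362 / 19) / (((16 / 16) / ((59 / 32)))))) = 30400 / 10679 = 2.85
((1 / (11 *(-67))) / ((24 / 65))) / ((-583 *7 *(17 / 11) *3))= 65 / 334674648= 0.00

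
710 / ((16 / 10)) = 1775 / 4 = 443.75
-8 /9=-0.89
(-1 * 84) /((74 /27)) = -1134 /37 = -30.65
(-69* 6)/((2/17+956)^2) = -6647/14677362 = -0.00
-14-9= -23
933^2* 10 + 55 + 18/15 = 43524731/5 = 8704946.20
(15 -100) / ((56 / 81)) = -6885 / 56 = -122.95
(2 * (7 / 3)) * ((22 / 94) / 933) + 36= 36.00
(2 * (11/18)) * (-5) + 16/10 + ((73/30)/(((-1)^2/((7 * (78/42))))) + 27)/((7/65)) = 340163/630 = 539.94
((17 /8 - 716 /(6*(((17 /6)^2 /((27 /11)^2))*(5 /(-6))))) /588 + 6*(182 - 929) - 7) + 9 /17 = -3691483056563 /822470880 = -4488.28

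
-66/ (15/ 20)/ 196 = -22/ 49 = -0.45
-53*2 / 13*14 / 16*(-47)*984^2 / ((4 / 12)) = 12662609904 / 13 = 974046915.69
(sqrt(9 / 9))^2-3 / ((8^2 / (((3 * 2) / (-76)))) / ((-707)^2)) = 4501073 / 2432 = 1850.77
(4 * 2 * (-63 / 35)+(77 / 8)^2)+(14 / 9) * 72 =60877 / 320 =190.24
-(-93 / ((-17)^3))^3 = -804357 / 118587876497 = -0.00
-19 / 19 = -1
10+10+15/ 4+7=123/ 4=30.75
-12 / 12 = -1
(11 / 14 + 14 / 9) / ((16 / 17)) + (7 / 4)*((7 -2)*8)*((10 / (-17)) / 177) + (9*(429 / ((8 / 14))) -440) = 12777331349 / 2022048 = 6319.00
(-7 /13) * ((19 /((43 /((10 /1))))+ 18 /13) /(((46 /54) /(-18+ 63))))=-27590220 /167141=-165.07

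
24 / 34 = 12 / 17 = 0.71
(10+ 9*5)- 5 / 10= 109 / 2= 54.50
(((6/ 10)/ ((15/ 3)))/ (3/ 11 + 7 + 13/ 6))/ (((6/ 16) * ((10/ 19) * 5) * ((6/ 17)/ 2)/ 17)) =483208/ 389375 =1.24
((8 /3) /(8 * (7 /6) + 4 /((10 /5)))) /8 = 1 /34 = 0.03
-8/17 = -0.47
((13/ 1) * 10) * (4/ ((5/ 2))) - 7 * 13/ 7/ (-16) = 3341/ 16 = 208.81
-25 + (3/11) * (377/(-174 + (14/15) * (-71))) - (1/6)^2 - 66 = -8157758/89199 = -91.46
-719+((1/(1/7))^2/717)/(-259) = -19074358/26529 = -719.00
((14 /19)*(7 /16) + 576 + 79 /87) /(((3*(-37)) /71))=-541963945 /1467864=-369.22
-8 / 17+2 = 26 / 17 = 1.53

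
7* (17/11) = 119/11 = 10.82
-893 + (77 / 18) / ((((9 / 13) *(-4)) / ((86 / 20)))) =-5829683 / 6480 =-899.64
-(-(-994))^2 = -988036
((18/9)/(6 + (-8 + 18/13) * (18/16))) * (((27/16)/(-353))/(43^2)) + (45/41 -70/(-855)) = 1.18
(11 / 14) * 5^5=34375 / 14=2455.36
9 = 9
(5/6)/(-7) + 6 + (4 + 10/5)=499/42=11.88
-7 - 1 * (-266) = 259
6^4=1296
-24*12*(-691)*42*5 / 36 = 1160880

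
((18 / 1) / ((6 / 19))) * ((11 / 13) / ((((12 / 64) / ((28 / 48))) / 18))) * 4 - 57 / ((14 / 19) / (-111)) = 3529041 / 182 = 19390.34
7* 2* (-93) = -1302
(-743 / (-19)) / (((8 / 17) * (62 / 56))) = 88417 / 1178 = 75.06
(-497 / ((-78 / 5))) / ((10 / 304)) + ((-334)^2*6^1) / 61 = 28408196 / 2379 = 11941.23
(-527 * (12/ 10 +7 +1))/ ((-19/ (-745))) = -3612058/ 19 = -190108.32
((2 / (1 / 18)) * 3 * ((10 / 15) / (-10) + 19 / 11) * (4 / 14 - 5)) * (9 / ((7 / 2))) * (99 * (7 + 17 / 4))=-118649124 / 49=-2421410.69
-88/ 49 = -1.80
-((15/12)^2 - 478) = 7623/16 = 476.44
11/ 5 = 2.20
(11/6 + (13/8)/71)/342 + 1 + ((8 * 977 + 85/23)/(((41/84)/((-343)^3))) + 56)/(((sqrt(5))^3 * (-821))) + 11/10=6134879/2913840 + 609648251447956 * sqrt(5)/19355075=70431913.77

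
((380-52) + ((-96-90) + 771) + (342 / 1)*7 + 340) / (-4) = -3647 / 4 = -911.75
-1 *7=-7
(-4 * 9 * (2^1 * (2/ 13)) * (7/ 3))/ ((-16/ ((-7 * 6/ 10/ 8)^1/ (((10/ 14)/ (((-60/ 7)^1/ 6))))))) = 441/ 260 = 1.70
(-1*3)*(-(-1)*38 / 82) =-57 / 41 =-1.39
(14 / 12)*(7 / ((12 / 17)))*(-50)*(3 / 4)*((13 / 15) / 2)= -54145 / 288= -188.00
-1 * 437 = -437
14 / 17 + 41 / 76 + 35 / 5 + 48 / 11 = 180871 / 14212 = 12.73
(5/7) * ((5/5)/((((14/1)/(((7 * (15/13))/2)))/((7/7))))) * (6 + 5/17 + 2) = 10575/6188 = 1.71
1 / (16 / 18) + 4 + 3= 65 / 8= 8.12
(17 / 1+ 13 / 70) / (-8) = -1203 / 560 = -2.15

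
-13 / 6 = -2.17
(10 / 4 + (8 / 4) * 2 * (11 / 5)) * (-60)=-678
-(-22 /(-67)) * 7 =-154 /67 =-2.30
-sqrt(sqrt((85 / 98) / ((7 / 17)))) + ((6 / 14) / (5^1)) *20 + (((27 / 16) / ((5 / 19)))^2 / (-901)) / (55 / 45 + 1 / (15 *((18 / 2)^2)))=0.47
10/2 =5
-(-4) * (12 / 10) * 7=168 / 5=33.60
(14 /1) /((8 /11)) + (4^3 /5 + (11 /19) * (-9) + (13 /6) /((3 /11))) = 118961 /3420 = 34.78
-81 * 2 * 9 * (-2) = 2916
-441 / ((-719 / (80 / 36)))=980 / 719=1.36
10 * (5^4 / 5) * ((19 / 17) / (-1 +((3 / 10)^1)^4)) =-237500000 / 168623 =-1408.47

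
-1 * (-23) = 23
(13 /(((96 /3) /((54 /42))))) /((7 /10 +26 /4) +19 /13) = 7605 /126112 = 0.06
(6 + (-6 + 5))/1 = 5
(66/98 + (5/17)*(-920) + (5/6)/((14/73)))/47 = -2654633/469812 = -5.65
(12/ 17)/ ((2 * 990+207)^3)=0.00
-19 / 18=-1.06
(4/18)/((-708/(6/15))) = -1/7965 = -0.00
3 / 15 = 1 / 5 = 0.20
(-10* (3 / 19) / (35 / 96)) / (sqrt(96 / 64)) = -3.54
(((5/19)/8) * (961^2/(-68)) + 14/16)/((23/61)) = -1182.54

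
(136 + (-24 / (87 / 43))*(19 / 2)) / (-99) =-676 / 2871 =-0.24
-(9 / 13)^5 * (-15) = 885735 / 371293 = 2.39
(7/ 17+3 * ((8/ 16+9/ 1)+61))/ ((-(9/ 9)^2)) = -7205/ 34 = -211.91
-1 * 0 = 0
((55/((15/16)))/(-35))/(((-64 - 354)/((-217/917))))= -248/261345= -0.00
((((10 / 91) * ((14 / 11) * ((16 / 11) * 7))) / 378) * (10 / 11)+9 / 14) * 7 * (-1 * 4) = -8454058 / 467181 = -18.10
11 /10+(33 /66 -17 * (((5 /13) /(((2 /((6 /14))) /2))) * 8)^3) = -140851432 /3767855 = -37.38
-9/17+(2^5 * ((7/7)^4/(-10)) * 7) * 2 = -3853/85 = -45.33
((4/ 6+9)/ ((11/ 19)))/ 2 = 551/ 66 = 8.35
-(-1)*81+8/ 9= 737/ 9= 81.89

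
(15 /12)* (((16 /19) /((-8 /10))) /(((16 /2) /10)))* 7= -875 /76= -11.51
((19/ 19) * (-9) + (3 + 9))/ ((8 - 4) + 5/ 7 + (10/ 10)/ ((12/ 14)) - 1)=126/ 205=0.61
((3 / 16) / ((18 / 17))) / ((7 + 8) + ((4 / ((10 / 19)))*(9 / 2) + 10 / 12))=85 / 24016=0.00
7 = 7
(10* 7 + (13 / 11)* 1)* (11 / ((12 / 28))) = 1827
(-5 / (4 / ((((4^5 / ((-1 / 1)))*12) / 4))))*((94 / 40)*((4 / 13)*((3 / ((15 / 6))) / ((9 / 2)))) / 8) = 6016 / 65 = 92.55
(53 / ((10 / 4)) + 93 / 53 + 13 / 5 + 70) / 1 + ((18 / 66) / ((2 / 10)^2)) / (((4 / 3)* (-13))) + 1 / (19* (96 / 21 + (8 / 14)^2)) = 3289170823 / 34560240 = 95.17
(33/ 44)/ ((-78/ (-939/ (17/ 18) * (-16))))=-33804/ 221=-152.96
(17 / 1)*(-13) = -221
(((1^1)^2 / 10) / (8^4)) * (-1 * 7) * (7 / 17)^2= -343 / 11837440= -0.00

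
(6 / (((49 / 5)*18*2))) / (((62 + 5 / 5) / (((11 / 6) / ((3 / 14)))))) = 55 / 23814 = 0.00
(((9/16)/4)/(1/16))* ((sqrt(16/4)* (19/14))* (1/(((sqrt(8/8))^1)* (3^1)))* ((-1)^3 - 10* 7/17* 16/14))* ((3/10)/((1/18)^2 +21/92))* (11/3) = -113305797/2051560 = -55.23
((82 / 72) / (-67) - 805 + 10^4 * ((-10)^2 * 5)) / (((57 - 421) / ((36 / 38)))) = -1722579757 / 132392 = -13011.21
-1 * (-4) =4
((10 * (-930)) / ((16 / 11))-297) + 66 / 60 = -133793 / 20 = -6689.65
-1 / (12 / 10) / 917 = -5 / 5502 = -0.00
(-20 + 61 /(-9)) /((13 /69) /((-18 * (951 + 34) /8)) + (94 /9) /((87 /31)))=-158335795 /22005054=-7.20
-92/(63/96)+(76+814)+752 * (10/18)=73558/63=1167.59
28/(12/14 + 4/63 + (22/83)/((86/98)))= 1573929/68729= 22.90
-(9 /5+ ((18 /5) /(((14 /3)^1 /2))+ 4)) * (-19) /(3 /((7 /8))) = 4883 /120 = 40.69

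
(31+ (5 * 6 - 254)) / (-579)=1 / 3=0.33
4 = 4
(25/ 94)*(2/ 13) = 25/ 611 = 0.04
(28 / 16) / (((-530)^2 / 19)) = 133 / 1123600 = 0.00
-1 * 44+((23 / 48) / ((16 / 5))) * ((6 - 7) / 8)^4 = -138411917 / 3145728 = -44.00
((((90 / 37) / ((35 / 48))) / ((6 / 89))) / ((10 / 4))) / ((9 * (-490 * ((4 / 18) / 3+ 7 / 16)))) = -615168 / 70117775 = -0.01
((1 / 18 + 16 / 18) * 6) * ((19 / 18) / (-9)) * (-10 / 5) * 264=28424 / 81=350.91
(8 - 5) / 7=3 / 7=0.43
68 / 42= 34 / 21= 1.62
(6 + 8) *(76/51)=1064/51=20.86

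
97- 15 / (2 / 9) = 59 / 2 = 29.50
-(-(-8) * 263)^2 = -4426816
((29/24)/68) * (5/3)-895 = -4381775/4896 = -894.97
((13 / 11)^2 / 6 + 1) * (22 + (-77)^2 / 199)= 838615 / 13134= 63.85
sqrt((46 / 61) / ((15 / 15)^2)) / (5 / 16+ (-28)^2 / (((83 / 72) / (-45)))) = -1328 * sqrt(2806) / 2479170845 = -0.00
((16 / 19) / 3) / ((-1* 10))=-0.03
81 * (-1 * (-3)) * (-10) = -2430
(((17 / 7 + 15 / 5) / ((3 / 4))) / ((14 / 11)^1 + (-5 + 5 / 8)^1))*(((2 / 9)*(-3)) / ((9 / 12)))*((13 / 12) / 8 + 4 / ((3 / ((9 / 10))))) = 2143504 / 773955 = 2.77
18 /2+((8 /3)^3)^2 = 268705 /729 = 368.59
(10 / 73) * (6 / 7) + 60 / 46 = 16710 / 11753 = 1.42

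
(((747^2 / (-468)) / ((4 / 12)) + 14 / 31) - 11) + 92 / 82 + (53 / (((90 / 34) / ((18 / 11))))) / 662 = -4315123030233 / 1203204860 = -3586.36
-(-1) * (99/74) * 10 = 495/37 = 13.38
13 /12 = 1.08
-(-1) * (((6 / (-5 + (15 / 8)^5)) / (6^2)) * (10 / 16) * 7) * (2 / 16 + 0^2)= 1792 / 357321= 0.01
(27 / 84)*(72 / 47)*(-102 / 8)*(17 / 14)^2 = -1193859 / 128968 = -9.26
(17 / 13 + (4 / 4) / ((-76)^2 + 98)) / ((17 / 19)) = 1.46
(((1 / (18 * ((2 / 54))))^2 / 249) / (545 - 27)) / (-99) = -1 / 5675208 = -0.00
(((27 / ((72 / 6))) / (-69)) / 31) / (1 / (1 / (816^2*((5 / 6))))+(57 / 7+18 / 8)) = -7 / 3692610601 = -0.00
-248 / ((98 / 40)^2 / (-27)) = 2678400 / 2401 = 1115.54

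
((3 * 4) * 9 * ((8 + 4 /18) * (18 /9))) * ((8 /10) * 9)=63936 /5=12787.20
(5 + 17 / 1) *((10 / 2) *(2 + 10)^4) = 2280960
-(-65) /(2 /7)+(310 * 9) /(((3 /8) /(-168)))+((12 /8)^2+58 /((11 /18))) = -54982195 /44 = -1249595.34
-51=-51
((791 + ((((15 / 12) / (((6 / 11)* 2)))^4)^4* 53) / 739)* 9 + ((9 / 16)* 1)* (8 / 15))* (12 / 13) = 2322825332930372857793604436635529 / 353178158320024503825696030720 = 6576.92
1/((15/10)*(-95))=-2/285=-0.01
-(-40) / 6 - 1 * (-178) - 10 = 524 / 3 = 174.67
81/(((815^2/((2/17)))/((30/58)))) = 486/65492585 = 0.00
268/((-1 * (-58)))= 134/29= 4.62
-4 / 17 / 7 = -4 / 119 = -0.03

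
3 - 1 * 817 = -814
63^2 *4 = 15876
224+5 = 229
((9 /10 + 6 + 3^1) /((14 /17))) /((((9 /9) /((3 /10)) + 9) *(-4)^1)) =-5049 /20720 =-0.24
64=64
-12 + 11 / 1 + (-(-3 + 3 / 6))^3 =117 / 8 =14.62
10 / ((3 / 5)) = 50 / 3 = 16.67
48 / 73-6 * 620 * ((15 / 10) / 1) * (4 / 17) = -1312.28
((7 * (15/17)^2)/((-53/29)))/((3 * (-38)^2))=-15225/22117748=-0.00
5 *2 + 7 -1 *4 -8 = 5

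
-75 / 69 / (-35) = 5 / 161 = 0.03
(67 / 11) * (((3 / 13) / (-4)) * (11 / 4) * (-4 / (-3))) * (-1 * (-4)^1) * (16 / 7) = -1072 / 91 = -11.78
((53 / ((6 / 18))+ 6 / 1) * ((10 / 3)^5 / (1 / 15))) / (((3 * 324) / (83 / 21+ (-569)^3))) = -26596763228750000 / 137781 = -193036508870.96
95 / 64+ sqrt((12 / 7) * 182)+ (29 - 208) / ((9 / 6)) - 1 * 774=-171235 / 192+ 2 * sqrt(78)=-874.19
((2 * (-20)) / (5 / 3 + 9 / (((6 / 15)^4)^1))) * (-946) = 363264 / 3391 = 107.13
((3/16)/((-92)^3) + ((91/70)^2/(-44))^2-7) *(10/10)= -6594097580127/942212480000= -7.00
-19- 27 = -46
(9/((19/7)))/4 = 63/76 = 0.83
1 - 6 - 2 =-7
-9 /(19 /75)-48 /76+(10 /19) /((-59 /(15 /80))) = -324279 /8968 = -36.16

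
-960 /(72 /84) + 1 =-1119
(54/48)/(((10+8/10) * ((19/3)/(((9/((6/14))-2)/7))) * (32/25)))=125/3584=0.03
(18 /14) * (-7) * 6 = -54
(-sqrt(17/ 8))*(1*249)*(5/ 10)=-249*sqrt(34)/ 8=-181.49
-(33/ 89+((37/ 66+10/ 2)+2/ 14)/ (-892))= -0.36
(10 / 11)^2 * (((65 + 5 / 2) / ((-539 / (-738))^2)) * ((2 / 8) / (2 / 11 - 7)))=-12254490 / 3195731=-3.83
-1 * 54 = -54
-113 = -113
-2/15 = -0.13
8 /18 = 4 /9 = 0.44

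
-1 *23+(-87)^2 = 7546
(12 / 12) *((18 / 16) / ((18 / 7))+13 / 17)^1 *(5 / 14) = 1635 / 3808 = 0.43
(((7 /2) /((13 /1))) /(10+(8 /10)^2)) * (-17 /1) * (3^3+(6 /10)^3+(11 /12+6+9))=-1099883 /59280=-18.55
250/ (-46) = -125/ 23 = -5.43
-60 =-60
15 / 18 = 5 / 6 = 0.83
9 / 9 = 1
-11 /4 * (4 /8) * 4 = -11 /2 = -5.50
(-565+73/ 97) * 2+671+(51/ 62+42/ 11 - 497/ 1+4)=-945.85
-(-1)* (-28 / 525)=-4 / 75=-0.05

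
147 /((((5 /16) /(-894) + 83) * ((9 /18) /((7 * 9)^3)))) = 1051541652672 /1187227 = 885712.38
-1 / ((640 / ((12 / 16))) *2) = -3 / 5120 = -0.00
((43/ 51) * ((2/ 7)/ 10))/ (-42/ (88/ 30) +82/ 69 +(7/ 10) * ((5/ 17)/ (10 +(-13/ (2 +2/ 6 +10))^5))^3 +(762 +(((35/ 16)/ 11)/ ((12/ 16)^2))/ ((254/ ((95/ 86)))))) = 4111163564548612184328200421410005092/ 127803277321986398234782881300050812124425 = 0.00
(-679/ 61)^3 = -313046839/ 226981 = -1379.18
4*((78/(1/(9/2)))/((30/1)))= 234/5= 46.80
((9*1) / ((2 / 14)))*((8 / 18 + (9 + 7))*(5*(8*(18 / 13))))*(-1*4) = -2983680 / 13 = -229513.85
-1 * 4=-4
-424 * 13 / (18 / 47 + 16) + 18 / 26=-1680451 / 5005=-335.75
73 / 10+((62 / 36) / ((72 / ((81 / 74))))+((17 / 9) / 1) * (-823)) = -82436381 / 53280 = -1547.23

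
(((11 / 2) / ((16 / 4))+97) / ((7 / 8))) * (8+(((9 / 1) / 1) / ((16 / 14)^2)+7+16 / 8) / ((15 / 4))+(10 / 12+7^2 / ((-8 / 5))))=-3315631 / 1680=-1973.59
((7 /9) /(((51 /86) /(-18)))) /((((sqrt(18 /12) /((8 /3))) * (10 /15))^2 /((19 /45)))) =-732032 /6885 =-106.32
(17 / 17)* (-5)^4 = 625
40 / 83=0.48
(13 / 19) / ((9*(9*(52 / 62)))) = 31 / 3078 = 0.01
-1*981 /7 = -981 /7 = -140.14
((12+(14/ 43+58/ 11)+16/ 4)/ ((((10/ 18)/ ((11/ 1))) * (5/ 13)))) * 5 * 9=10757448/ 215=50034.64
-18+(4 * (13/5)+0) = -38/5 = -7.60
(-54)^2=2916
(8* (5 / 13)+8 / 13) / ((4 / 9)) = 108 / 13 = 8.31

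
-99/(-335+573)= -99/238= -0.42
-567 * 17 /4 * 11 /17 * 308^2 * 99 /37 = -395777094.81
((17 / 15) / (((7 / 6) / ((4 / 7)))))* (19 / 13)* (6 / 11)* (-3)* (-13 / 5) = 3.45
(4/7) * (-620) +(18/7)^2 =-17036/49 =-347.67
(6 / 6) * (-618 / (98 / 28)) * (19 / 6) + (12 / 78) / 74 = -1882627 / 3367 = -559.14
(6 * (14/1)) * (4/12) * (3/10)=42/5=8.40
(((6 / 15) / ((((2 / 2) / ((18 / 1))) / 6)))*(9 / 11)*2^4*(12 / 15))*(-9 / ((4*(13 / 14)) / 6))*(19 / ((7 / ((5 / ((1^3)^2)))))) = -63825408 / 715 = -89266.30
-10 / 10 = -1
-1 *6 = -6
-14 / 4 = -7 / 2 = -3.50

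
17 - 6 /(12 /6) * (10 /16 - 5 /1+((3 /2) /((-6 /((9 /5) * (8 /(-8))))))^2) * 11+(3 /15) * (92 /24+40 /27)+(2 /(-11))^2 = 203584439 /1306800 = 155.79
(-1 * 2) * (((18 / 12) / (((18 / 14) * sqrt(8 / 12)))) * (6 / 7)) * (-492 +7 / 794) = 390641 * sqrt(6) / 794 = 1205.13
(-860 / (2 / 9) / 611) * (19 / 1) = -73530 / 611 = -120.34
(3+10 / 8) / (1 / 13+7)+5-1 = 1693 / 368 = 4.60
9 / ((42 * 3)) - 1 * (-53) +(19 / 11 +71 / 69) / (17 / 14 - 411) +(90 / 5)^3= 358761559721 / 60961362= 5885.06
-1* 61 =-61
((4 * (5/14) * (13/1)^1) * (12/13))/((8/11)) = 165/7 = 23.57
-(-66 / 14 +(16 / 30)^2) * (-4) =-27908 / 1575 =-17.72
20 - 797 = -777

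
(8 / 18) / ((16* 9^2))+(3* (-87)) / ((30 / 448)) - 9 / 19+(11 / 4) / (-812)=-876834314729 / 224940240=-3898.08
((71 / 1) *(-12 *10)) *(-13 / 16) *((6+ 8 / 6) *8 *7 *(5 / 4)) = 3553550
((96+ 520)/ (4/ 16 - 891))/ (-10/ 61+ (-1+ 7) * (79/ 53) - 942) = 51728/ 69804769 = 0.00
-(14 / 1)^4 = -38416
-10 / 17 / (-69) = 10 / 1173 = 0.01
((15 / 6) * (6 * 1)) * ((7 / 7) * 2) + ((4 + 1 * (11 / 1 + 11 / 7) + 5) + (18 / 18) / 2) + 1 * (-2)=701 / 14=50.07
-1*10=-10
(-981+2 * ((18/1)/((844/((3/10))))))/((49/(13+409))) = -2069883/245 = -8448.50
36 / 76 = 9 / 19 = 0.47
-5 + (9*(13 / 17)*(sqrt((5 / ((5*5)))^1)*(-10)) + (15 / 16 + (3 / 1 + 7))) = 95 / 16 - 234*sqrt(5) / 17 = -24.84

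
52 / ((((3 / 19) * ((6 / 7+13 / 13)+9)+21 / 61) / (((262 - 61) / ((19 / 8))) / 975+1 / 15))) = 4855844 / 1252575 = 3.88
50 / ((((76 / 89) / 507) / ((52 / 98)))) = 14664975 / 931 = 15751.85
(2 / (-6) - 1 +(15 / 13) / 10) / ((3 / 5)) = -2.03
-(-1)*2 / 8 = 1 / 4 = 0.25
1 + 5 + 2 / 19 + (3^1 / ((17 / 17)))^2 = 15.11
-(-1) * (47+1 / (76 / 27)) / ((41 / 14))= 25193 / 1558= 16.17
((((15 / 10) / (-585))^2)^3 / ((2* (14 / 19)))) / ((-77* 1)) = -19 / 7586411548716000000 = -0.00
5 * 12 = 60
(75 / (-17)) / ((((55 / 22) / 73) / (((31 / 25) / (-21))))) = 4526 / 595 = 7.61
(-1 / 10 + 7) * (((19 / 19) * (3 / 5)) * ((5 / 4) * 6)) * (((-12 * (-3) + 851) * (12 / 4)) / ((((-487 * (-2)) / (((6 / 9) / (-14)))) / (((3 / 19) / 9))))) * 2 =-183609 / 1295420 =-0.14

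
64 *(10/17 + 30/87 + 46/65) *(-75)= -50474880/6409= -7875.62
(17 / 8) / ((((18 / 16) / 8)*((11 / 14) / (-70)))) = -133280 / 99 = -1346.26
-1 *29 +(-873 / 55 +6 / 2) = -41.87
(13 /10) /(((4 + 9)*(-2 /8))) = -2 /5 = -0.40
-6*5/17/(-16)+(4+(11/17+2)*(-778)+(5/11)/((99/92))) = -304335809/148104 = -2054.88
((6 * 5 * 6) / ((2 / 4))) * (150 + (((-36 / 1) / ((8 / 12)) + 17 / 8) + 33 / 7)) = 259155 / 7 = 37022.14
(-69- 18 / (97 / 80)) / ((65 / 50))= -81330 / 1261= -64.50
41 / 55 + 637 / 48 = 37003 / 2640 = 14.02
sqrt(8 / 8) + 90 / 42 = 22 / 7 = 3.14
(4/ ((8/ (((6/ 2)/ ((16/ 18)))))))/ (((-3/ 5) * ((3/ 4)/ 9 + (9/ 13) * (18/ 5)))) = -8775/ 8036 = -1.09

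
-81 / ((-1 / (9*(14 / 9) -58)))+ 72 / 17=-60516 / 17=-3559.76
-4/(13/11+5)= -11/17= -0.65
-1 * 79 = -79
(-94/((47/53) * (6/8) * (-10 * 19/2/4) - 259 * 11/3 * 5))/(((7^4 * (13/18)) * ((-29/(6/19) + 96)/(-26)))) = -51653376/727499698625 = -0.00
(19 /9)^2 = 361 /81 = 4.46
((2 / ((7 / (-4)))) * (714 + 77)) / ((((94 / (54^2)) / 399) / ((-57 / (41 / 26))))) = 779376046176 / 1927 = 404450465.06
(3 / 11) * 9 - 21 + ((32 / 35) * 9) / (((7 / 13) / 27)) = 1061988 / 2695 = 394.06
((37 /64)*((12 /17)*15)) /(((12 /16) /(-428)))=-59385 /17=-3493.24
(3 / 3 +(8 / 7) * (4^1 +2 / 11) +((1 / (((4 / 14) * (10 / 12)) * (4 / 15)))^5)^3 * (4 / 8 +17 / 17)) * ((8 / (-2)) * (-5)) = 1128990340136673028207488349885 / 41339060224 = 27310498449145224289.06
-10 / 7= -1.43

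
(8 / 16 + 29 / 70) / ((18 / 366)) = 1952 / 105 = 18.59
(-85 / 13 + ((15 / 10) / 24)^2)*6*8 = -65241 / 208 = -313.66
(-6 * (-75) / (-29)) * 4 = -1800 / 29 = -62.07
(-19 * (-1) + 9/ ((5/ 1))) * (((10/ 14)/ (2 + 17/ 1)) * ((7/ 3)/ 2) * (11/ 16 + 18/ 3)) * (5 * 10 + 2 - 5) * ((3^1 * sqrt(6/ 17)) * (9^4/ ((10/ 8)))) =428938497 * sqrt(102)/ 1615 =2682394.10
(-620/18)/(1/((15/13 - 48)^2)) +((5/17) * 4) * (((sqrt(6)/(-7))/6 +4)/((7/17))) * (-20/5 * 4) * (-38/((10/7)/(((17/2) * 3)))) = 8186618/169 - 5168 * sqrt(6)/7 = 46633.10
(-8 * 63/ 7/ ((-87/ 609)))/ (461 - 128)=56/ 37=1.51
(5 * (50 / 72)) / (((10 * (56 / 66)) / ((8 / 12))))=275 / 1008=0.27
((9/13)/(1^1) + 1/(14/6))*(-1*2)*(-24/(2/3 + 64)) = 7344/8827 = 0.83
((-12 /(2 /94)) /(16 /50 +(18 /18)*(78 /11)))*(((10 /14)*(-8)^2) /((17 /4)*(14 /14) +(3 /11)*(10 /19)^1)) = -20746176000 /26199509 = -791.85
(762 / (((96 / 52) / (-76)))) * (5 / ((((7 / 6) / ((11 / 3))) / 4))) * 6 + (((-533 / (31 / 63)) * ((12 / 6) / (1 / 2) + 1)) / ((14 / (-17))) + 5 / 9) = -46184611175 / 3906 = -11824017.20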